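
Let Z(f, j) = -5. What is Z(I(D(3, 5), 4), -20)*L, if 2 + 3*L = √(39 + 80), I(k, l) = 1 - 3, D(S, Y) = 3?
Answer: 10/3 - 5*√119/3 ≈ -14.848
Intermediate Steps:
I(k, l) = -2
L = -⅔ + √119/3 (L = -⅔ + √(39 + 80)/3 = -⅔ + √119/3 ≈ 2.9696)
Z(I(D(3, 5), 4), -20)*L = -5*(-⅔ + √119/3) = 10/3 - 5*√119/3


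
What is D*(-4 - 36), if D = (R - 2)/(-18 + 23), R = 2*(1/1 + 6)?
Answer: -96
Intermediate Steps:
R = 14 (R = 2*(1 + 6) = 2*7 = 14)
D = 12/5 (D = (14 - 2)/(-18 + 23) = 12/5 ≈ 2.4000)
D*(-4 - 36) = 12*(-4 - 36)/5 = (12/5)*(-40) = -96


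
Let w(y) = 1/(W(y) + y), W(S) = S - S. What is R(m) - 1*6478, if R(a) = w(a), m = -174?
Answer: -1127173/174 ≈ -6478.0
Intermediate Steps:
W(S) = 0
w(y) = 1/y (w(y) = 1/(0 + y) = 1/y)
R(a) = 1/a
R(m) - 1*6478 = 1/(-174) - 1*6478 = -1/174 - 6478 = -1127173/174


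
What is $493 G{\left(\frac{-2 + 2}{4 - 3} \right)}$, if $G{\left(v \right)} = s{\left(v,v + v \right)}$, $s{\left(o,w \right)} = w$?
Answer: $0$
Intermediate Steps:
$G{\left(v \right)} = 2 v$ ($G{\left(v \right)} = v + v = 2 v$)
$493 G{\left(\frac{-2 + 2}{4 - 3} \right)} = 493 \cdot 2 \frac{-2 + 2}{4 - 3} = 493 \cdot 2 \cdot \frac{0}{1} = 493 \cdot 2 \cdot 0 \cdot 1 = 493 \cdot 2 \cdot 0 = 493 \cdot 0 = 0$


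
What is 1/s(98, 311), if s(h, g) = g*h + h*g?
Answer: 1/60956 ≈ 1.6405e-5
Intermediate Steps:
s(h, g) = 2*g*h (s(h, g) = g*h + g*h = 2*g*h)
1/s(98, 311) = 1/(2*311*98) = 1/60956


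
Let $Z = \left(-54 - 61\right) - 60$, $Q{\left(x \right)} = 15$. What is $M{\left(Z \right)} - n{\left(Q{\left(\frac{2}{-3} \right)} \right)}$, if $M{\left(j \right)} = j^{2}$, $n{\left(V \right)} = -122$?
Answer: $30747$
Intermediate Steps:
$Z = -175$ ($Z = -115 - 60 = -175$)
$M{\left(Z \right)} - n{\left(Q{\left(\frac{2}{-3} \right)} \right)} = \left(-175\right)^{2} - -122 = 30625 + 122 = 30747$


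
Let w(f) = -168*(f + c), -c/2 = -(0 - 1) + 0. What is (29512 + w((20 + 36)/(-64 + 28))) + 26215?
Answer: 168973/3 ≈ 56324.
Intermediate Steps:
c = -2 (c = -2*(-(0 - 1) + 0) = -2*(-1*(-1) + 0) = -2*(1 + 0) = -2*1 = -2)
w(f) = 336 - 168*f (w(f) = -168*(f - 2) = -168*(-2 + f) = 336 - 168*f)
(29512 + w((20 + 36)/(-64 + 28))) + 26215 = (29512 + (336 - 168*(20 + 36)/(-64 + 28))) + 26215 = (29512 + (336 - 9408/(-36))) + 26215 = (29512 + (336 - 9408*(-1)/36)) + 26215 = (29512 + (336 - 168*(-14/9))) + 26215 = (29512 + (336 + 784/3)) + 26215 = (29512 + 1792/3) + 26215 = 90328/3 + 26215 = 168973/3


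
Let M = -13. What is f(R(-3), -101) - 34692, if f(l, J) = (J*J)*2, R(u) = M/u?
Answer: -14290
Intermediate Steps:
R(u) = -13/u
f(l, J) = 2*J**2 (f(l, J) = J**2*2 = 2*J**2)
f(R(-3), -101) - 34692 = 2*(-101)**2 - 34692 = 2*10201 - 34692 = 20402 - 34692 = -14290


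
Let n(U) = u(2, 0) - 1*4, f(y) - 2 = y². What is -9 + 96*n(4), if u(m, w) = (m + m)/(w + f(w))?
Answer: -201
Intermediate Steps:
f(y) = 2 + y²
u(m, w) = 2*m/(2 + w + w²) (u(m, w) = (m + m)/(w + (2 + w²)) = (2*m)/(2 + w + w²) = 2*m/(2 + w + w²))
n(U) = -2 (n(U) = 2*2/(2 + 0 + 0²) - 1*4 = 2*2/(2 + 0 + 0) - 4 = 2*2/2 - 4 = 2*2*(½) - 4 = 2 - 4 = -2)
-9 + 96*n(4) = -9 + 96*(-2) = -9 - 192 = -201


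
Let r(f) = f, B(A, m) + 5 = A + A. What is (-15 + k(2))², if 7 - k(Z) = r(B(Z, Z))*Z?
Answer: 36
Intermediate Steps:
B(A, m) = -5 + 2*A (B(A, m) = -5 + (A + A) = -5 + 2*A)
k(Z) = 7 - Z*(-5 + 2*Z) (k(Z) = 7 - (-5 + 2*Z)*Z = 7 - Z*(-5 + 2*Z))
(-15 + k(2))² = (-15 + (7 - 1*2*(-5 + 2*2)))² = (-15 + (7 - 1*2*(-5 + 4)))² = (-15 + (7 - 1*2*(-1)))² = (-15 + (7 + 2))² = (-15 + 9)² = (-6)² = 36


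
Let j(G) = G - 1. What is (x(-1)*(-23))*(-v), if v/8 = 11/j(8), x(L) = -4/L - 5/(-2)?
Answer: 13156/7 ≈ 1879.4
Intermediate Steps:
j(G) = -1 + G
x(L) = 5/2 - 4/L (x(L) = -4/L - 5*(-½) = -4/L + 5/2 = 5/2 - 4/L)
v = 88/7 (v = 8*(11/(-1 + 8)) = 8*(11/7) = 88/7 ≈ 12.571)
(x(-1)*(-23))*(-v) = ((5/2 - 4/(-1))*(-23))*(-1*88/7) = ((5/2 - 4*(-1))*(-23))*(-88/7) = ((5/2 + 4)*(-23))*(-88/7) = ((13/2)*(-23))*(-88/7) = -299/2*(-88/7) = 13156/7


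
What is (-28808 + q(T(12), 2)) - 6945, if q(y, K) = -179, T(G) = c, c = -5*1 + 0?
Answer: -35932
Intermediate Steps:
c = -5 (c = -5 + 0 = -5)
T(G) = -5
(-28808 + q(T(12), 2)) - 6945 = (-28808 - 179) - 6945 = -28987 - 6945 = -35932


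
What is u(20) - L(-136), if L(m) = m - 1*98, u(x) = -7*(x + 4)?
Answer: 66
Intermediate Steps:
u(x) = -28 - 7*x (u(x) = -7*(4 + x) = -28 - 7*x)
L(m) = -98 + m (L(m) = m - 98 = -98 + m)
u(20) - L(-136) = (-28 - 7*20) - (-98 - 136) = (-28 - 140) - 1*(-234) = -168 + 234 = 66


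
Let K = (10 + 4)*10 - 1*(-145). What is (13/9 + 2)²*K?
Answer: 91295/27 ≈ 3381.3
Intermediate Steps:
K = 285 (K = 14*10 + 145 = 140 + 145 = 285)
(13/9 + 2)²*K = (13/9 + 2)²*285 = (31/9)²*285 = (961/81)*285 = 91295/27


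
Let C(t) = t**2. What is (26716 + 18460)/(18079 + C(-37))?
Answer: 5647/2431 ≈ 2.3229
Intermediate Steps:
(26716 + 18460)/(18079 + C(-37)) = (26716 + 18460)/(18079 + (-37)**2) = 45176/(18079 + 1369) = 45176/19448 = 45176*(1/19448) = 5647/2431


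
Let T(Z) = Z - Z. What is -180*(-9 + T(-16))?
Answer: 1620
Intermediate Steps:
T(Z) = 0
-180*(-9 + T(-16)) = -180*(-9 + 0) = -180*(-9) = 1620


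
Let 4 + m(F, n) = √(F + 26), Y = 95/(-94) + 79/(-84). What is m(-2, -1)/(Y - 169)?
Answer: 15792/674915 - 7896*√6/674915 ≈ -0.0052587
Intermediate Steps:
Y = -7703/3948 (Y = 95*(-1/94) + 79*(-1/84) = -95/94 - 79/84 = -7703/3948 ≈ -1.9511)
m(F, n) = -4 + √(26 + F) (m(F, n) = -4 + √(F + 26) = -4 + √(26 + F))
m(-2, -1)/(Y - 169) = (-4 + √(26 - 2))/(-7703/3948 - 169) = (-4 + √24)/(-674915/3948) = (-4 + 2*√6)*(-3948/674915) = 15792/674915 - 7896*√6/674915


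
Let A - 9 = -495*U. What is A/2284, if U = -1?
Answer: 126/571 ≈ 0.22067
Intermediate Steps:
A = 504 (A = 9 - 495*(-1) = 9 + 495 = 504)
A/2284 = 504/2284 = 504*(1/2284) = 126/571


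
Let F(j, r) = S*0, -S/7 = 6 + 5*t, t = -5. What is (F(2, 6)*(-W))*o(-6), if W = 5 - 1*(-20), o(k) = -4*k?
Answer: 0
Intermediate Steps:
S = 133 (S = -7*(6 + 5*(-5)) = -7*(6 - 25) = -7*(-19) = 133)
F(j, r) = 0 (F(j, r) = 133*0 = 0)
W = 25 (W = 5 + 20 = 25)
(F(2, 6)*(-W))*o(-6) = (0*(-1*25))*(-4*(-6)) = (0*(-25))*24 = 0*24 = 0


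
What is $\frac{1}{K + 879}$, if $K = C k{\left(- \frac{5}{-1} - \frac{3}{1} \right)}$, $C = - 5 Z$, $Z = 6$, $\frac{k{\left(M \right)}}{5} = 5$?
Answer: $\frac{1}{129} \approx 0.0077519$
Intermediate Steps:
$k{\left(M \right)} = 25$ ($k{\left(M \right)} = 5 \cdot 5 = 25$)
$C = -30$ ($C = \left(-5\right) 6 = -30$)
$K = -750$ ($K = \left(-30\right) 25 = -750$)
$\frac{1}{K + 879} = \frac{1}{-750 + 879} = \frac{1}{129}$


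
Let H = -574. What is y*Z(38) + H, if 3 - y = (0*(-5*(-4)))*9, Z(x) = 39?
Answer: -457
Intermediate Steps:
y = 3 (y = 3 - 0*(-5*(-4))*9 = 3 - 0*20*9 = 3 - 0*9 = 3 - 1*0 = 3 + 0 = 3)
y*Z(38) + H = 3*39 - 574 = 117 - 574 = -457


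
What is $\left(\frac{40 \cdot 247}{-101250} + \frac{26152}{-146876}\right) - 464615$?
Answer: $- \frac{172734609098747}{371779875} \approx -4.6462 \cdot 10^{5}$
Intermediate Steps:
$\left(\frac{40 \cdot 247}{-101250} + \frac{26152}{-146876}\right) - 464615 = \left(9880 \left(- \frac{1}{101250}\right) + 26152 \left(- \frac{1}{146876}\right)\right) - 464615 = \left(- \frac{988}{10125} - \frac{6538}{36719}\right) - 464615 = - \frac{102475622}{371779875} - 464615 = - \frac{172734609098747}{371779875}$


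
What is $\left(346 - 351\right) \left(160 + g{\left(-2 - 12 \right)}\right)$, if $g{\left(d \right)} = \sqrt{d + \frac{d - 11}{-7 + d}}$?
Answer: $-800 - \frac{5 i \sqrt{5649}}{21} \approx -800.0 - 17.895 i$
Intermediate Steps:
$g{\left(d \right)} = \sqrt{d + \frac{-11 + d}{-7 + d}}$
$\left(346 - 351\right) \left(160 + g{\left(-2 - 12 \right)}\right) = \left(346 - 351\right) \left(160 + \sqrt{\frac{-11 - 14 + \left(-2 - 12\right) \left(-7 - 14\right)}{-7 - 14}}\right) = - 5 \left(160 + \sqrt{\frac{-11 - 14 + \left(-2 - 12\right) \left(-7 - 14\right)}{-7 - 14}}\right) = - 5 \left(160 + \sqrt{\frac{-11 - 14 - 14 \left(-7 - 14\right)}{-7 - 14}}\right) = - 5 \left(160 + \sqrt{\frac{-11 - 14 - -294}{-21}}\right) = - 5 \left(160 + \sqrt{- \frac{-11 - 14 + 294}{21}}\right) = - 5 \left(160 + \sqrt{\left(- \frac{1}{21}\right) 269}\right) = - 5 \left(160 + \sqrt{- \frac{269}{21}}\right) = - 5 \left(160 + \frac{i \sqrt{5649}}{21}\right) = -800 - \frac{5 i \sqrt{5649}}{21}$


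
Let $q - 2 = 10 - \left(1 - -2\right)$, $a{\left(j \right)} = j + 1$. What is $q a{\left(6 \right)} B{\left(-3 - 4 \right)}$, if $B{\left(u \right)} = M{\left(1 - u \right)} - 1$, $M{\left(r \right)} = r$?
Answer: $441$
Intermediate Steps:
$a{\left(j \right)} = 1 + j$
$q = 9$ ($q = 2 + \left(10 - \left(1 - -2\right)\right) = 2 + \left(10 - \left(1 + 2\right)\right) = 2 + \left(10 - 3\right) = 2 + 7 = 9$)
$B{\left(u \right)} = - u$ ($B{\left(u \right)} = \left(1 - u\right) - 1 = - u$)
$q a{\left(6 \right)} B{\left(-3 - 4 \right)} = 9 \left(1 + 6\right) \left(- (-3 - 4)\right) = 9 \cdot 7 \left(- (-3 - 4)\right) = 63 \left(\left(-1\right) \left(-7\right)\right) = 63 \cdot 7 = 441$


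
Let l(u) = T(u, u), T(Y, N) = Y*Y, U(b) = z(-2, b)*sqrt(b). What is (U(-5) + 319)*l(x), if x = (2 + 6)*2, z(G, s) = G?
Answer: 81664 - 512*I*sqrt(5) ≈ 81664.0 - 1144.9*I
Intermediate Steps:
U(b) = -2*sqrt(b)
T(Y, N) = Y**2
x = 16 (x = 8*2 = 16)
l(u) = u**2
(U(-5) + 319)*l(x) = (-2*I*sqrt(5) + 319)*16**2 = (-2*I*sqrt(5) + 319)*256 = (319 - 2*I*sqrt(5))*256 = 81664 - 512*I*sqrt(5)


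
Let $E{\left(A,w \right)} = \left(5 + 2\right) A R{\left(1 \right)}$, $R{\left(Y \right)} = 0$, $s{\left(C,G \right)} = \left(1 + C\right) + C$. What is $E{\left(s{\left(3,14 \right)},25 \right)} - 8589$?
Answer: $-8589$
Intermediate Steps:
$s{\left(C,G \right)} = 1 + 2 C$
$E{\left(A,w \right)} = 0$ ($E{\left(A,w \right)} = \left(5 + 2\right) A 0 = 7 A 0 = 0$)
$E{\left(s{\left(3,14 \right)},25 \right)} - 8589 = 0 - 8589 = -8589$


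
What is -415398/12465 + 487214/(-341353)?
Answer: -49290158668/1418321715 ≈ -34.752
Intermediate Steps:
-415398/12465 + 487214/(-341353) = -415398*1/12465 + 487214*(-1/341353) = -138466/4155 - 487214/341353 = -49290158668/1418321715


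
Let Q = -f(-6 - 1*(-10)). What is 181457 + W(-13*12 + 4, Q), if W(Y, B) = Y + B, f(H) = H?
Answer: 181301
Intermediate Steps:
Q = -4 (Q = -(-6 - 1*(-10)) = -(-6 + 10) = -1*4 = -4)
W(Y, B) = B + Y
181457 + W(-13*12 + 4, Q) = 181457 + (-4 + (-13*12 + 4)) = 181457 + (-4 + (-156 + 4)) = 181457 + (-4 - 152) = 181457 - 156 = 181301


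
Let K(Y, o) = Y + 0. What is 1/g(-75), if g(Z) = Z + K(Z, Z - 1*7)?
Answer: -1/150 ≈ -0.0066667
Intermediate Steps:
K(Y, o) = Y
g(Z) = 2*Z (g(Z) = Z + Z = 2*Z)
1/g(-75) = 1/(2*(-75)) = 1/(-150) = -1/150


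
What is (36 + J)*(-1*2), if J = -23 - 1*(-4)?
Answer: -34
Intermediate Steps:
J = -19 (J = -23 + 4 = -19)
(36 + J)*(-1*2) = (36 - 19)*(-1*2) = 17*(-2) = -34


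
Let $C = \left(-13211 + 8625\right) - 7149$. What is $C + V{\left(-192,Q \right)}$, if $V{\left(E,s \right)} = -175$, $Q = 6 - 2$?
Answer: $-11910$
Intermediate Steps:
$Q = 4$ ($Q = 6 - 2 = 4$)
$C = -11735$ ($C = -4586 - 7149 = -11735$)
$C + V{\left(-192,Q \right)} = -11735 - 175 = -11910$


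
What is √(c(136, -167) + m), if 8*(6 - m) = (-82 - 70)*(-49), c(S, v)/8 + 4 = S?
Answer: √131 ≈ 11.446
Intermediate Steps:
c(S, v) = -32 + 8*S
m = -925 (m = 6 - (-82 - 70)*(-49)/8 = 6 - (-19)*(-49) = 6 - ⅛*7448 = 6 - 931 = -925)
√(c(136, -167) + m) = √((-32 + 8*136) - 925) = √((-32 + 1088) - 925) = √(1056 - 925) = √131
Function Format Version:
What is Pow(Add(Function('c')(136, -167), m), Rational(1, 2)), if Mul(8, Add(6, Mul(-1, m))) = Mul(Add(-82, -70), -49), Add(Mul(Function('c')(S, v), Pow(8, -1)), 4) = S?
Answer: Pow(131, Rational(1, 2)) ≈ 11.446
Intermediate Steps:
Function('c')(S, v) = Add(-32, Mul(8, S))
m = -925 (m = Add(6, Mul(Rational(-1, 8), Mul(Add(-82, -70), -49))) = Add(6, Mul(Rational(-1, 8), Mul(-152, -49))) = Add(6, Mul(Rational(-1, 8), 7448)) = Add(6, -931) = -925)
Pow(Add(Function('c')(136, -167), m), Rational(1, 2)) = Pow(Add(Add(-32, Mul(8, 136)), -925), Rational(1, 2)) = Pow(Add(Add(-32, 1088), -925), Rational(1, 2)) = Pow(Add(1056, -925), Rational(1, 2)) = Pow(131, Rational(1, 2))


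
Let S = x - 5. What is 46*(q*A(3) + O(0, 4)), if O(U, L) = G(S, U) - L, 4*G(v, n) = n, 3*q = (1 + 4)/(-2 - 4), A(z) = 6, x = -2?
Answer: -782/3 ≈ -260.67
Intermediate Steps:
S = -7 (S = -2 - 5 = -7)
q = -5/18 (q = ((1 + 4)/(-2 - 4))/3 = (5/(-6))/3 = (5*(-⅙))/3 = (⅓)*(-⅚) = -5/18 ≈ -0.27778)
G(v, n) = n/4
O(U, L) = -L + U/4 (O(U, L) = U/4 - L = -L + U/4)
46*(q*A(3) + O(0, 4)) = 46*(-5/18*6 + (-1*4 + (¼)*0)) = 46*(-5/3 + (-4 + 0)) = 46*(-5/3 - 4) = 46*(-17/3) = -782/3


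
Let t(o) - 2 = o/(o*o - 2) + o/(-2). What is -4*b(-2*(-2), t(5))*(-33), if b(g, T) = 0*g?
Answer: 0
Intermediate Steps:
t(o) = 2 - o/2 + o/(-2 + o²) (t(o) = 2 + (o/(o*o - 2) + o/(-2)) = 2 + (o/(o² - 2) + o*(-½)) = 2 + (o/(-2 + o²) - o/2) = 2 + (-o/2 + o/(-2 + o²)) = 2 - o/2 + o/(-2 + o²))
b(g, T) = 0
-4*b(-2*(-2), t(5))*(-33) = -4*0*(-33) = 0*(-33) = 0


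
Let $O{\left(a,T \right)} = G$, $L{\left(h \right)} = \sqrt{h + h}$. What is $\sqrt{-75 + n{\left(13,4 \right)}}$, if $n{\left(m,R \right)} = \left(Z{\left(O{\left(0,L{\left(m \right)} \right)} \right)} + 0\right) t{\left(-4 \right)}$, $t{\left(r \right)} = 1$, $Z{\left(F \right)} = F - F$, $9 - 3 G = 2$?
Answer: $5 i \sqrt{3} \approx 8.6602 i$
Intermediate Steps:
$G = \frac{7}{3}$ ($G = 3 - \frac{2}{3} = \frac{7}{3} \approx 2.3333$)
$L{\left(h \right)} = \sqrt{2} \sqrt{h}$ ($L{\left(h \right)} = \sqrt{2 h} = \sqrt{2} \sqrt{h}$)
$O{\left(a,T \right)} = \frac{7}{3}$
$Z{\left(F \right)} = 0$
$n{\left(m,R \right)} = 0$ ($n{\left(m,R \right)} = \left(0 + 0\right) 1 = 0 \cdot 1 = 0$)
$\sqrt{-75 + n{\left(13,4 \right)}} = \sqrt{-75 + 0} = \sqrt{-75} = 5 i \sqrt{3}$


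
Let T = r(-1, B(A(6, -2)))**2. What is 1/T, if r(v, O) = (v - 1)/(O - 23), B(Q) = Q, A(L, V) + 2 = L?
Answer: 361/4 ≈ 90.250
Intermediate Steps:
A(L, V) = -2 + L
r(v, O) = (-1 + v)/(-23 + O)
T = 4/361 (T = ((-1 - 1)/(-23 + (-2 + 6)))**2 = (-2/(-23 + 4))**2 = (-2/(-19))**2 = (-1/19*(-2))**2 = (2/19)**2 = 4/361 ≈ 0.011080)
1/T = 1/(4/361) = 361/4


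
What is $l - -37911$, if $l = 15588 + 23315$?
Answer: $76814$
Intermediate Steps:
$l = 38903$
$l - -37911 = 38903 - -37911 = 38903 + 37911 = 76814$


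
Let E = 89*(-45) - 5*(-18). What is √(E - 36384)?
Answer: I*√40299 ≈ 200.75*I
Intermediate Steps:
E = -3915 (E = -4005 + 90 = -3915)
√(E - 36384) = √(-3915 - 36384) = √(-40299) = I*√40299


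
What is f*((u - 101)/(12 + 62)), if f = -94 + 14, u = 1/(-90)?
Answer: 36364/333 ≈ 109.20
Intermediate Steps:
u = -1/90 ≈ -0.011111
f = -80
f*((u - 101)/(12 + 62)) = -80*(-1/90 - 101)/(12 + 62) = -(-72728)/(9*74) = -80*(-9091/6660) = 36364/333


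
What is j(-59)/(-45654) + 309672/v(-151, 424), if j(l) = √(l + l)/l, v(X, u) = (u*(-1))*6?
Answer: -12903/106 + I*√118/2693586 ≈ -121.73 + 4.0328e-6*I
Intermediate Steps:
v(X, u) = -6*u (v(X, u) = -u*6 = -6*u)
j(l) = √2/√l (j(l) = √(2*l)/l = (√2*√l)/l = √2/√l)
j(-59)/(-45654) + 309672/v(-151, 424) = (√2/√(-59))/(-45654) + 309672/((-6*424)) = (√2*(-I*√59/59))*(-1/45654) + 309672/(-2544) = -I*√118/59*(-1/45654) + 309672*(-1/2544) = I*√118/2693586 - 12903/106 = -12903/106 + I*√118/2693586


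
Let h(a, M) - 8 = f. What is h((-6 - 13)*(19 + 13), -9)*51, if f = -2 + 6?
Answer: 612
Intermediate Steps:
f = 4
h(a, M) = 12 (h(a, M) = 8 + 4 = 12)
h((-6 - 13)*(19 + 13), -9)*51 = 12*51 = 612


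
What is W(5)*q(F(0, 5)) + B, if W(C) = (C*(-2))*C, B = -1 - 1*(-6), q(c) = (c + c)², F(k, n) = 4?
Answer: -3195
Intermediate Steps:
q(c) = 4*c² (q(c) = (2*c)² = 4*c²)
B = 5 (B = -1 + 6 = 5)
W(C) = -2*C² (W(C) = (-2*C)*C = -2*C²)
W(5)*q(F(0, 5)) + B = (-2*5²)*(4*4²) + 5 = (-2*25)*(4*16) + 5 = -50*64 + 5 = -3200 + 5 = -3195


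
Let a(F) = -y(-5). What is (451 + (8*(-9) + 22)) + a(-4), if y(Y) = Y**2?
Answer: 376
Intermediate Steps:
a(F) = -25 (a(F) = -1*(-5)**2 = -1*25 = -25)
(451 + (8*(-9) + 22)) + a(-4) = (451 + (8*(-9) + 22)) - 25 = (451 + (-72 + 22)) - 25 = (451 - 50) - 25 = 401 - 25 = 376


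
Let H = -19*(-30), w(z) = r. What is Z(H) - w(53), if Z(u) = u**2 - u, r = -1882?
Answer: 326212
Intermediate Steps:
w(z) = -1882
H = 570
Z(H) - w(53) = 570*(-1 + 570) - 1*(-1882) = 570*569 + 1882 = 324330 + 1882 = 326212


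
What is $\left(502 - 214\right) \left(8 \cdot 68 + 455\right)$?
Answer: $287712$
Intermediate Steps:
$\left(502 - 214\right) \left(8 \cdot 68 + 455\right) = 288 \left(544 + 455\right) = 288 \cdot 999 = 287712$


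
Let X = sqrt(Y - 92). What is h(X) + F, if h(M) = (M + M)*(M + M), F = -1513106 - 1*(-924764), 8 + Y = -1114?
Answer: -593198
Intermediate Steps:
Y = -1122 (Y = -8 - 1114 = -1122)
F = -588342 (F = -1513106 + 924764 = -588342)
X = I*sqrt(1214) (X = sqrt(-1122 - 92) = sqrt(-1214) = I*sqrt(1214) ≈ 34.843*I)
h(M) = 4*M**2 (h(M) = (2*M)*(2*M) = 4*M**2)
h(X) + F = 4*(I*sqrt(1214))**2 - 588342 = 4*(-1214) - 588342 = -4856 - 588342 = -593198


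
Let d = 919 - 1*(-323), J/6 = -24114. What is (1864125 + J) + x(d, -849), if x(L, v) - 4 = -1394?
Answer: 1718051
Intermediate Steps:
J = -144684 (J = 6*(-24114) = -144684)
d = 1242 (d = 919 + 323 = 1242)
x(L, v) = -1390 (x(L, v) = 4 - 1394 = -1390)
(1864125 + J) + x(d, -849) = (1864125 - 144684) - 1390 = 1719441 - 1390 = 1718051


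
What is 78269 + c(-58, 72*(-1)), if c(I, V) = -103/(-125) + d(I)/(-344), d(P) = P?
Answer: 1682804841/21500 ≈ 78270.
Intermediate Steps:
c(I, V) = 103/125 - I/344 (c(I, V) = -103/(-125) + I/(-344) = -103*(-1/125) + I*(-1/344) = 103/125 - I/344)
78269 + c(-58, 72*(-1)) = 78269 + (103/125 - 1/344*(-58)) = 78269 + (103/125 + 29/172) = 78269 + 21341/21500 = 1682804841/21500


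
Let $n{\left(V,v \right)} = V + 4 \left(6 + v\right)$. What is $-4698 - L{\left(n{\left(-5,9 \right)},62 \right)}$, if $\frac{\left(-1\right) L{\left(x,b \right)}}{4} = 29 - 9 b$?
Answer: $-6814$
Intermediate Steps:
$n{\left(V,v \right)} = 24 + V + 4 v$ ($n{\left(V,v \right)} = V + \left(24 + 4 v\right) = 24 + V + 4 v$)
$L{\left(x,b \right)} = -116 + 36 b$ ($L{\left(x,b \right)} = - 4 \left(29 - 9 b\right) = -116 + 36 b$)
$-4698 - L{\left(n{\left(-5,9 \right)},62 \right)} = -4698 - \left(-116 + 36 \cdot 62\right) = -4698 - \left(-116 + 2232\right) = -4698 - 2116 = -6814$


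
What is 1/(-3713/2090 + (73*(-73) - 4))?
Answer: -2090/11149683 ≈ -0.00018745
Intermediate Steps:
1/(-3713/2090 + (73*(-73) - 4)) = 1/(-3713*1/2090 + (-5329 - 4)) = 1/(-3713/2090 - 5333) = 1/(-11149683/2090) = -2090/11149683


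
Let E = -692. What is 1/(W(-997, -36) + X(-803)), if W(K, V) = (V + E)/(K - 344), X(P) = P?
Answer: -1341/1076095 ≈ -0.0012462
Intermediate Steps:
W(K, V) = (-692 + V)/(-344 + K) (W(K, V) = (V - 692)/(K - 344) = (-692 + V)/(-344 + K))
1/(W(-997, -36) + X(-803)) = 1/((-692 - 36)/(-344 - 997) - 803) = 1/(-728/(-1341) - 803) = 1/(-1/1341*(-728) - 803) = 1/(728/1341 - 803) = 1/(-1076095/1341) = -1341/1076095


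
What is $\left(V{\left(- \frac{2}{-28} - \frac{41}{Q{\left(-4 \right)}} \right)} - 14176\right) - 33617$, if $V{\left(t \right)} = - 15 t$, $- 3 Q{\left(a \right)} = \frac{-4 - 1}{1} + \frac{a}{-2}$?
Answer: $- \frac{660507}{14} \approx -47179.0$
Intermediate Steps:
$Q{\left(a \right)} = \frac{5}{3} + \frac{a}{6}$ ($Q{\left(a \right)} = - \frac{\frac{-4 - 1}{1} + \frac{a}{-2}}{3} = - \frac{\left(-4 - 1\right) 1 + a \left(- \frac{1}{2}\right)}{3} = - \frac{\left(-5\right) 1 - \frac{a}{2}}{3} = - \frac{-5 - \frac{a}{2}}{3} = \frac{5}{3} + \frac{a}{6}$)
$\left(V{\left(- \frac{2}{-28} - \frac{41}{Q{\left(-4 \right)}} \right)} - 14176\right) - 33617 = \left(- 15 \left(- \frac{2}{-28} - \frac{41}{\frac{5}{3} + \frac{1}{6} \left(-4\right)}\right) - 14176\right) - 33617 = \left(- 15 \left(\left(-2\right) \left(- \frac{1}{28}\right) - \frac{41}{\frac{5}{3} - \frac{2}{3}}\right) - 14176\right) - 33617 = \left(- 15 \left(\frac{1}{14} - \frac{41}{1}\right) - 14176\right) - 33617 = \left(- 15 \left(\frac{1}{14} - 41\right) - 14176\right) - 33617 = \left(\left(-15\right) \left(- \frac{573}{14}\right) - 14176\right) - 33617 = \left(\frac{8595}{14} - 14176\right) - 33617 = - \frac{189869}{14} - 33617 = - \frac{660507}{14}$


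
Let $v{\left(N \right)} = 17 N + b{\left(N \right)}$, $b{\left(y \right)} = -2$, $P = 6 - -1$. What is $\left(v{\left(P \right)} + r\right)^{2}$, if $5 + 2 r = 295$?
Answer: $68644$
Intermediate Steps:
$P = 7$ ($P = 6 + 1 = 7$)
$r = 145$ ($r = - \frac{5}{2} + \frac{1}{2} \cdot 295 = - \frac{5}{2} + \frac{295}{2} = 145$)
$v{\left(N \right)} = -2 + 17 N$ ($v{\left(N \right)} = 17 N - 2 = -2 + 17 N$)
$\left(v{\left(P \right)} + r\right)^{2} = \left(\left(-2 + 17 \cdot 7\right) + 145\right)^{2} = \left(\left(-2 + 119\right) + 145\right)^{2} = \left(117 + 145\right)^{2} = 262^{2} = 68644$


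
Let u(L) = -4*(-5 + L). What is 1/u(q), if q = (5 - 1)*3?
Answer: -1/28 ≈ -0.035714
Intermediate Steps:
q = 12 (q = 4*3 = 12)
u(L) = 20 - 4*L
1/u(q) = 1/(20 - 4*12) = 1/(20 - 48) = 1/(-28) = -1/28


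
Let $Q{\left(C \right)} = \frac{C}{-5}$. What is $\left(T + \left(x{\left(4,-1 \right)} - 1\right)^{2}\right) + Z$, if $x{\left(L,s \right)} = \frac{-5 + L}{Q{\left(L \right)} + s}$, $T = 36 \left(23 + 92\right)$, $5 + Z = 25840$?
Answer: $\frac{2427991}{81} \approx 29975.0$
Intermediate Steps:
$Z = 25835$ ($Z = -5 + 25840 = 25835$)
$T = 4140$ ($T = 36 \cdot 115 = 4140$)
$Q{\left(C \right)} = - \frac{C}{5}$ ($Q{\left(C \right)} = C \left(- \frac{1}{5}\right) = - \frac{C}{5}$)
$x{\left(L,s \right)} = \frac{-5 + L}{s - \frac{L}{5}}$ ($x{\left(L,s \right)} = \frac{-5 + L}{- \frac{L}{5} + s} = \frac{-5 + L}{s - \frac{L}{5}}$)
$\left(T + \left(x{\left(4,-1 \right)} - 1\right)^{2}\right) + Z = \left(4140 + \left(\frac{5 \left(5 - 4\right)}{4 - -5} - 1\right)^{2}\right) + 25835 = \left(4140 + \left(\frac{5 \left(5 - 4\right)}{4 + 5} - 1\right)^{2}\right) + 25835 = \left(4140 + \left(5 \cdot \frac{1}{9} \cdot 1 - 1\right)^{2}\right) + 25835 = \left(4140 + \left(\frac{5}{9} - 1\right)^{2}\right) + 25835 = \left(4140 + \left(- \frac{4}{9}\right)^{2}\right) + 25835 = \left(4140 + \frac{16}{81}\right) + 25835 = \frac{335356}{81} + 25835 = \frac{2427991}{81}$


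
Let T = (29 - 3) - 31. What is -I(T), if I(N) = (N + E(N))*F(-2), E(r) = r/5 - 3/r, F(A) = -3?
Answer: -81/5 ≈ -16.200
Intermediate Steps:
E(r) = -3/r + r/5 (E(r) = r*(⅕) - 3/r = r/5 - 3/r = -3/r + r/5)
T = -5 (T = 26 - 31 = -5)
I(N) = 9/N - 18*N/5 (I(N) = (N + (-3/N + N/5))*(-3) = (-3/N + 6*N/5)*(-3) = 9/N - 18*N/5)
-I(T) = -(9/(-5) - 18/5*(-5)) = -(9*(-⅕) + 18) = -(-9/5 + 18) = -1*81/5 = -81/5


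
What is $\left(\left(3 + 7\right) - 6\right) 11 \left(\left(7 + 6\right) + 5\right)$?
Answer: $792$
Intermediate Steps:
$\left(\left(3 + 7\right) - 6\right) 11 \left(\left(7 + 6\right) + 5\right) = \left(10 - 6\right) 11 \left(13 + 5\right) = 4 \cdot 11 \cdot 18 = 44 \cdot 18 = 792$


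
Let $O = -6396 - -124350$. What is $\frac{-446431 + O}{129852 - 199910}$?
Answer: $\frac{328477}{70058} \approx 4.6886$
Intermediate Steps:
$O = 117954$ ($O = -6396 + 124350 = 117954$)
$\frac{-446431 + O}{129852 - 199910} = \frac{-446431 + 117954}{129852 - 199910} = - \frac{328477}{-70058} = \left(-328477\right) \left(- \frac{1}{70058}\right) = \frac{328477}{70058}$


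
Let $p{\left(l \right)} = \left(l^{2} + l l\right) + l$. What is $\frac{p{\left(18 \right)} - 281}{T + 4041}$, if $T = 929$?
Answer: $\frac{11}{142} \approx 0.077465$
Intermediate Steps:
$p{\left(l \right)} = l + 2 l^{2}$ ($p{\left(l \right)} = \left(l^{2} + l^{2}\right) + l = 2 l^{2} + l = l + 2 l^{2}$)
$\frac{p{\left(18 \right)} - 281}{T + 4041} = \frac{18 \left(1 + 2 \cdot 18\right) - 281}{929 + 4041} = \frac{18 \left(1 + 36\right) - 281}{4970} = \left(18 \cdot 37 - 281\right) \frac{1}{4970} = \left(666 - 281\right) \frac{1}{4970} = 385 \cdot \frac{1}{4970} = \frac{11}{142}$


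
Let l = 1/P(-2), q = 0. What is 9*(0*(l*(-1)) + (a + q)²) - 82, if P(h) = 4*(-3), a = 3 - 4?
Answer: -73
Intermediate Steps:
a = -1
P(h) = -12
l = -1/12 (l = 1/(-12) = -1/12 ≈ -0.083333)
9*(0*(l*(-1)) + (a + q)²) - 82 = 9*(0*(-1/12*(-1)) + (-1 + 0)²) - 82 = 9*(0*(1/12) + (-1)²) - 82 = 9*(0 + 1) - 82 = 9*1 - 82 = 9 - 82 = -73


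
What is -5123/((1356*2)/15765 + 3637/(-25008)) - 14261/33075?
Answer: -22267776916854017/115590410775 ≈ -1.9264e+5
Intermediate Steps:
-5123/((1356*2)/15765 + 3637/(-25008)) - 14261/33075 = -5123/(2712*(1/15765) + 3637*(-1/25008)) - 14261*1/33075 = -5123/(904/5255 - 3637/25008) - 14261/33075 = -5123/3494797/131417040 - 14261/33075 = -5123*131417040/3494797 - 14261/33075 = -673249495920/3494797 - 14261/33075 = -22267776916854017/115590410775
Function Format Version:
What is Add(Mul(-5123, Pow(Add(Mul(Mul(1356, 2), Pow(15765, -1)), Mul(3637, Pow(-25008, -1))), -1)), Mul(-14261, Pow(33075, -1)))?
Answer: Rational(-22267776916854017, 115590410775) ≈ -1.9264e+5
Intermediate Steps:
Add(Mul(-5123, Pow(Add(Mul(Mul(1356, 2), Pow(15765, -1)), Mul(3637, Pow(-25008, -1))), -1)), Mul(-14261, Pow(33075, -1))) = Add(Mul(-5123, Pow(Add(Mul(2712, Rational(1, 15765)), Mul(3637, Rational(-1, 25008))), -1)), Mul(-14261, Rational(1, 33075))) = Add(Mul(-5123, Pow(Add(Rational(904, 5255), Rational(-3637, 25008)), -1)), Rational(-14261, 33075)) = Add(Mul(-5123, Pow(Rational(3494797, 131417040), -1)), Rational(-14261, 33075)) = Add(Mul(-5123, Rational(131417040, 3494797)), Rational(-14261, 33075)) = Add(Rational(-673249495920, 3494797), Rational(-14261, 33075)) = Rational(-22267776916854017, 115590410775)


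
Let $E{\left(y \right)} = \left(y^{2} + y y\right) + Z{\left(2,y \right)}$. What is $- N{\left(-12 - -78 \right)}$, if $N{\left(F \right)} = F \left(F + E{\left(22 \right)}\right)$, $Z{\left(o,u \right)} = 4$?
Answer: $-68508$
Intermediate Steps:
$E{\left(y \right)} = 4 + 2 y^{2}$ ($E{\left(y \right)} = \left(y^{2} + y y\right) + 4 = \left(y^{2} + y^{2}\right) + 4 = 2 y^{2} + 4 = 4 + 2 y^{2}$)
$N{\left(F \right)} = F \left(972 + F\right)$ ($N{\left(F \right)} = F \left(F + \left(4 + 2 \cdot 22^{2}\right)\right) = F \left(F + \left(4 + 2 \cdot 484\right)\right) = F \left(F + \left(4 + 968\right)\right) = F \left(F + 972\right) = F \left(972 + F\right)$)
$- N{\left(-12 - -78 \right)} = - \left(-12 - -78\right) \left(972 - -66\right) = - \left(-12 + 78\right) \left(972 + \left(-12 + 78\right)\right) = - 66 \left(972 + 66\right) = - 66 \cdot 1038 = \left(-1\right) 68508 = -68508$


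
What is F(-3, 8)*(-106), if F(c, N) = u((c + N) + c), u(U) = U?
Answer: -212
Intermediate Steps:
F(c, N) = N + 2*c (F(c, N) = (c + N) + c = (N + c) + c = N + 2*c)
F(-3, 8)*(-106) = (8 + 2*(-3))*(-106) = (8 - 6)*(-106) = 2*(-106) = -212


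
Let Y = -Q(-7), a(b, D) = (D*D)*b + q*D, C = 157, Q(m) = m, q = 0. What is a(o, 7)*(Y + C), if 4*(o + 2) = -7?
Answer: -30135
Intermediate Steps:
o = -15/4 (o = -2 + (¼)*(-7) = -2 - 7/4 = -15/4 ≈ -3.7500)
a(b, D) = b*D² (a(b, D) = (D*D)*b + 0*D = D²*b + 0 = b*D² + 0 = b*D²)
Y = 7 (Y = -1*(-7) = 7)
a(o, 7)*(Y + C) = (-15/4*7²)*(7 + 157) = -15/4*49*164 = -735/4*164 = -30135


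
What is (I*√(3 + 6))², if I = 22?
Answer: 4356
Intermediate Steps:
(I*√(3 + 6))² = (22*√(3 + 6))² = (22*√9)² = (22*3)² = 66² = 4356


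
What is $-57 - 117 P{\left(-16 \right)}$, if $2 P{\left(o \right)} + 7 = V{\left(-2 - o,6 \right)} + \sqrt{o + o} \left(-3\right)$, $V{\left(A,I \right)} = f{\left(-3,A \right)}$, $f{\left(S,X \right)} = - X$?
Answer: $\frac{2343}{2} + 702 i \sqrt{2} \approx 1171.5 + 992.78 i$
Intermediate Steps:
$V{\left(A,I \right)} = - A$
$P{\left(o \right)} = - \frac{5}{2} + \frac{o}{2} - \frac{3 \sqrt{2} \sqrt{o}}{2}$ ($P{\left(o \right)} = - \frac{7}{2} + \frac{- (-2 - o) + \sqrt{o + o} \left(-3\right)}{2} = - \frac{7}{2} + \frac{\left(2 + o\right) + \sqrt{2 o} \left(-3\right)}{2} = - \frac{7}{2} + \frac{\left(2 + o\right) + \sqrt{2} \sqrt{o} \left(-3\right)}{2} = - \frac{7}{2} + \frac{\left(2 + o\right) - 3 \sqrt{2} \sqrt{o}}{2} = - \frac{7}{2} + \frac{2 + o - 3 \sqrt{2} \sqrt{o}}{2} = - \frac{7}{2} + \left(1 + \frac{o}{2} - \frac{3 \sqrt{2} \sqrt{o}}{2}\right) = - \frac{5}{2} + \frac{o}{2} - \frac{3 \sqrt{2} \sqrt{o}}{2}$)
$-57 - 117 P{\left(-16 \right)} = -57 - 117 \left(- \frac{5}{2} + \frac{1}{2} \left(-16\right) - \frac{3 \sqrt{2} \sqrt{-16}}{2}\right) = -57 - 117 \left(- \frac{5}{2} - 8 - \frac{3 \sqrt{2} \cdot 4 i}{2}\right) = -57 - 117 \left(- \frac{5}{2} - 8 - 6 i \sqrt{2}\right) = -57 - 117 \left(- \frac{21}{2} - 6 i \sqrt{2}\right) = -57 + \left(\frac{2457}{2} + 702 i \sqrt{2}\right) = \frac{2343}{2} + 702 i \sqrt{2}$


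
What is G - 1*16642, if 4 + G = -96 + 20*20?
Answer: -16342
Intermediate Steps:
G = 300 (G = -4 + (-96 + 20*20) = -4 + (-96 + 400) = -4 + 304 = 300)
G - 1*16642 = 300 - 1*16642 = 300 - 16642 = -16342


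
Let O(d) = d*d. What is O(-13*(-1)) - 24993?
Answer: -24824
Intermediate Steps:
O(d) = d²
O(-13*(-1)) - 24993 = (-13*(-1))² - 24993 = 13² - 24993 = 169 - 24993 = -24824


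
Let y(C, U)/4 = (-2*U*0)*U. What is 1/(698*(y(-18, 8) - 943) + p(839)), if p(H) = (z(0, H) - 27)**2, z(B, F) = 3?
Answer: -1/657638 ≈ -1.5206e-6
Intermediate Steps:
y(C, U) = 0 (y(C, U) = 4*((-2*U*0)*U) = 4*(0*U) = 4*0 = 0)
p(H) = 576 (p(H) = (3 - 27)**2 = (-24)**2 = 576)
1/(698*(y(-18, 8) - 943) + p(839)) = 1/(698*(0 - 943) + 576) = 1/(698*(-943) + 576) = 1/(-658214 + 576) = 1/(-657638) = -1/657638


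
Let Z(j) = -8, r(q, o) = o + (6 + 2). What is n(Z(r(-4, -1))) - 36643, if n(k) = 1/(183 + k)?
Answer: -6412524/175 ≈ -36643.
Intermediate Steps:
r(q, o) = 8 + o (r(q, o) = o + 8 = 8 + o)
n(Z(r(-4, -1))) - 36643 = 1/(183 - 8) - 36643 = 1/175 - 36643 = -6412524/175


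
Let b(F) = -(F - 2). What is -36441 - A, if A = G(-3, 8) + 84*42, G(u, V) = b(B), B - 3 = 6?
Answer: -39962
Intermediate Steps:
B = 9 (B = 3 + 6 = 9)
b(F) = 2 - F (b(F) = -(-2 + F) = 2 - F)
G(u, V) = -7 (G(u, V) = 2 - 1*9 = 2 - 9 = -7)
A = 3521 (A = -7 + 84*42 = -7 + 3528 = 3521)
-36441 - A = -36441 - 1*3521 = -36441 - 3521 = -39962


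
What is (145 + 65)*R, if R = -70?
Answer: -14700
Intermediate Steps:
(145 + 65)*R = (145 + 65)*(-70) = 210*(-70) = -14700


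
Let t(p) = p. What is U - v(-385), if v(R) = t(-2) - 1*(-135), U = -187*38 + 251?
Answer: -6988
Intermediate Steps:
U = -6855 (U = -7106 + 251 = -6855)
v(R) = 133 (v(R) = -2 - 1*(-135) = -2 + 135 = 133)
U - v(-385) = -6855 - 1*133 = -6855 - 133 = -6988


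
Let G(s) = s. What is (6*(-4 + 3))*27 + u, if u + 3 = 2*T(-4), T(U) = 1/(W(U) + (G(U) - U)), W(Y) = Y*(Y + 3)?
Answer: -329/2 ≈ -164.50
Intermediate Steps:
W(Y) = Y*(3 + Y)
T(U) = 1/(U*(3 + U)) (T(U) = 1/(U*(3 + U) + (U - U)) = 1/(U*(3 + U) + 0) = 1/(U*(3 + U)))
u = -5/2 (u = -3 + 2*(1/((-4)*(3 - 4))) = -3 + 2*(-1/4/(-1)) = -3 + 2*(-1/4*(-1)) = -3 + 2*(1/4) = -3 + 1/2 = -5/2 ≈ -2.5000)
(6*(-4 + 3))*27 + u = (6*(-4 + 3))*27 - 5/2 = (6*(-1))*27 - 5/2 = -6*27 - 5/2 = -162 - 5/2 = -329/2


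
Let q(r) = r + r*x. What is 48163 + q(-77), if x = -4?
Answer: 48394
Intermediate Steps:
q(r) = -3*r (q(r) = r + r*(-4) = r - 4*r = -3*r)
48163 + q(-77) = 48163 - 3*(-77) = 48163 + 231 = 48394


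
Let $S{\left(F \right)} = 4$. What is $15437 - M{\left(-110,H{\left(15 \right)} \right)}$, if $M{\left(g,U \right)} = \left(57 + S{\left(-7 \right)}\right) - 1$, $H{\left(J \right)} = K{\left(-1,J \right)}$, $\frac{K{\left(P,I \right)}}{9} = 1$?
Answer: $15377$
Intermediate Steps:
$K{\left(P,I \right)} = 9$ ($K{\left(P,I \right)} = 9 \cdot 1 = 9$)
$H{\left(J \right)} = 9$
$M{\left(g,U \right)} = 60$ ($M{\left(g,U \right)} = \left(57 + 4\right) - 1 = 61 - 1 = 60$)
$15437 - M{\left(-110,H{\left(15 \right)} \right)} = 15437 - 60 = 15377$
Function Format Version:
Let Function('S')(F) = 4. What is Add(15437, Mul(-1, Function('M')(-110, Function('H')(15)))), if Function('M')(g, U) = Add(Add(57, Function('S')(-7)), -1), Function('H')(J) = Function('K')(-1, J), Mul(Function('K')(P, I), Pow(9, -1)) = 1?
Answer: 15377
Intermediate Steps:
Function('K')(P, I) = 9 (Function('K')(P, I) = Mul(9, 1) = 9)
Function('H')(J) = 9
Function('M')(g, U) = 60 (Function('M')(g, U) = Add(Add(57, 4), -1) = Add(61, -1) = 60)
Add(15437, Mul(-1, Function('M')(-110, Function('H')(15)))) = Add(15437, Mul(-1, 60)) = Add(15437, -60) = 15377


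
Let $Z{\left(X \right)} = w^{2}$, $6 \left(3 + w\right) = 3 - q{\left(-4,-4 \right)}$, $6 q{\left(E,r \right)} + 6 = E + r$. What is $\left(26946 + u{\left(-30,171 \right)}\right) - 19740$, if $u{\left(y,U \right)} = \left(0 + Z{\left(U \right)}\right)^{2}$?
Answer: $\frac{47408887}{6561} \approx 7225.9$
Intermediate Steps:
$q{\left(E,r \right)} = -1 + \frac{E}{6} + \frac{r}{6}$ ($q{\left(E,r \right)} = -1 + \frac{E + r}{6} = -1 + \left(\frac{E}{6} + \frac{r}{6}\right) = -1 + \frac{E}{6} + \frac{r}{6}$)
$w = - \frac{19}{9}$ ($w = -3 + \frac{3 - \left(-1 + \frac{1}{6} \left(-4\right) + \frac{1}{6} \left(-4\right)\right)}{6} = -3 + \frac{3 - \left(-1 - \frac{2}{3} - \frac{2}{3}\right)}{6} = -3 + \frac{3 - - \frac{7}{3}}{6} = -3 + \frac{3 + \frac{7}{3}}{6} = -3 + \frac{1}{6} \cdot \frac{16}{3} = -3 + \frac{8}{9} = - \frac{19}{9} \approx -2.1111$)
$Z{\left(X \right)} = \frac{361}{81}$ ($Z{\left(X \right)} = \left(- \frac{19}{9}\right)^{2} = \frac{361}{81}$)
$u{\left(y,U \right)} = \frac{130321}{6561}$ ($u{\left(y,U \right)} = \left(0 + \frac{361}{81}\right)^{2} = \left(\frac{361}{81}\right)^{2} = \frac{130321}{6561}$)
$\left(26946 + u{\left(-30,171 \right)}\right) - 19740 = \left(26946 + \frac{130321}{6561}\right) - 19740 = \frac{176923027}{6561} - 19740 = \frac{47408887}{6561}$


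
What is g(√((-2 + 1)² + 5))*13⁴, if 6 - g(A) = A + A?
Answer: 171366 - 57122*√6 ≈ 31446.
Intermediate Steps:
g(A) = 6 - 2*A (g(A) = 6 - (A + A) = 6 - 2*A)
g(√((-2 + 1)² + 5))*13⁴ = (6 - 2*√((-2 + 1)² + 5))*13⁴ = (6 - 2*√((-1)² + 5))*28561 = (6 - 2*√(1 + 5))*28561 = (6 - 2*√6)*28561 = 171366 - 57122*√6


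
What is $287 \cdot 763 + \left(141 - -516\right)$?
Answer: $219638$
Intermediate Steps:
$287 \cdot 763 + \left(141 - -516\right) = 218981 + \left(141 + 516\right) = 218981 + 657 = 219638$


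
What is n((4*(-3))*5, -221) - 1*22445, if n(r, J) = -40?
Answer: -22485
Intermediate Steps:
n((4*(-3))*5, -221) - 1*22445 = -40 - 1*22445 = -40 - 22445 = -22485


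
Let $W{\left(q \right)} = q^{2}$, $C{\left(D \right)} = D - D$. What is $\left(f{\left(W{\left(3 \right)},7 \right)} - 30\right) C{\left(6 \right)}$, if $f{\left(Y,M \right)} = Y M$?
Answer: $0$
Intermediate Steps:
$C{\left(D \right)} = 0$
$f{\left(Y,M \right)} = M Y$
$\left(f{\left(W{\left(3 \right)},7 \right)} - 30\right) C{\left(6 \right)} = \left(7 \cdot 3^{2} - 30\right) 0 = \left(7 \cdot 9 - 30\right) 0 = \left(63 - 30\right) 0 = 33 \cdot 0 = 0$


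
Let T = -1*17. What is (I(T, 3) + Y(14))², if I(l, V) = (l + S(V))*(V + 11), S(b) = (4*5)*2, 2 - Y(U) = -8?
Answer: 110224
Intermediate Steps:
Y(U) = 10 (Y(U) = 2 - 1*(-8) = 2 + 8 = 10)
S(b) = 40 (S(b) = 20*2 = 40)
T = -17
I(l, V) = (11 + V)*(40 + l) (I(l, V) = (l + 40)*(V + 11) = (40 + l)*(11 + V) = (11 + V)*(40 + l))
(I(T, 3) + Y(14))² = ((440 + 11*(-17) + 40*3 + 3*(-17)) + 10)² = ((440 - 187 + 120 - 51) + 10)² = (322 + 10)² = 332² = 110224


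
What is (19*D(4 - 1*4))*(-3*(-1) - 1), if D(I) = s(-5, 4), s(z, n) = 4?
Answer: 152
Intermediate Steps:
D(I) = 4
(19*D(4 - 1*4))*(-3*(-1) - 1) = (19*4)*(-3*(-1) - 1) = 76*(3 - 1) = 76*2 = 152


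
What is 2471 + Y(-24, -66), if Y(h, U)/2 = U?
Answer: 2339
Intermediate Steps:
Y(h, U) = 2*U
2471 + Y(-24, -66) = 2471 + 2*(-66) = 2471 - 132 = 2339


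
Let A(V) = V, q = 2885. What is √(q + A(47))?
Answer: 2*√733 ≈ 54.148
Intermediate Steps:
√(q + A(47)) = √(2885 + 47) = √2932 = 2*√733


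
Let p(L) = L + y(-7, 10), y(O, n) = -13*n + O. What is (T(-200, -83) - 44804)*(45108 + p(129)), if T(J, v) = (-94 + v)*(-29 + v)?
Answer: -1126598000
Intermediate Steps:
y(O, n) = O - 13*n
p(L) = -137 + L (p(L) = L + (-7 - 13*10) = L + (-7 - 130) = L - 137 = -137 + L)
(T(-200, -83) - 44804)*(45108 + p(129)) = ((2726 + (-83)² - 123*(-83)) - 44804)*(45108 + (-137 + 129)) = ((2726 + 6889 + 10209) - 44804)*(45108 - 8) = (19824 - 44804)*45100 = -24980*45100 = -1126598000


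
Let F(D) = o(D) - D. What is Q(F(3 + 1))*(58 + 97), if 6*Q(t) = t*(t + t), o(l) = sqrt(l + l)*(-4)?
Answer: 7440 + 9920*sqrt(2)/3 ≈ 12116.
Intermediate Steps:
o(l) = -4*sqrt(2)*sqrt(l) (o(l) = sqrt(2*l)*(-4) = (sqrt(2)*sqrt(l))*(-4) = -4*sqrt(2)*sqrt(l))
F(D) = -D - 4*sqrt(2)*sqrt(D) (F(D) = -4*sqrt(2)*sqrt(D) - D = -D - 4*sqrt(2)*sqrt(D))
Q(t) = t**2/3 (Q(t) = (t*(t + t))/6 = (t*(2*t))/6 = (2*t**2)/6 = t**2/3)
Q(F(3 + 1))*(58 + 97) = ((-(3 + 1) - 4*sqrt(2)*sqrt(3 + 1))**2/3)*(58 + 97) = ((-1*4 - 4*sqrt(2)*sqrt(4))**2/3)*155 = ((-4 - 4*sqrt(2)*2)**2/3)*155 = ((-4 - 8*sqrt(2))**2/3)*155 = 155*(-4 - 8*sqrt(2))**2/3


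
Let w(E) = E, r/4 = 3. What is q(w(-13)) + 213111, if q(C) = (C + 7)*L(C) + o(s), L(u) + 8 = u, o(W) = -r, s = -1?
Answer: 213225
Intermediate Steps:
r = 12 (r = 4*3 = 12)
o(W) = -12 (o(W) = -1*12 = -12)
L(u) = -8 + u
q(C) = -12 + (-8 + C)*(7 + C) (q(C) = (C + 7)*(-8 + C) - 12 = (7 + C)*(-8 + C) - 12 = (-8 + C)*(7 + C) - 12 = -12 + (-8 + C)*(7 + C))
q(w(-13)) + 213111 = (-68 + (-13)**2 - 1*(-13)) + 213111 = (-68 + 169 + 13) + 213111 = 114 + 213111 = 213225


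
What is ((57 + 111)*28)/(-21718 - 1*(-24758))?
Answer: 147/95 ≈ 1.5474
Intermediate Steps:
((57 + 111)*28)/(-21718 - 1*(-24758)) = (168*28)/(-21718 + 24758) = 4704/3040 = 4704*(1/3040) = 147/95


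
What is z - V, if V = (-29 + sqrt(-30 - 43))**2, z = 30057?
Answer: 29289 + 58*I*sqrt(73) ≈ 29289.0 + 495.55*I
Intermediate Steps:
V = (-29 + I*sqrt(73))**2 (V = (-29 + sqrt(-73))**2 = (-29 + I*sqrt(73))**2 ≈ 768.0 - 495.55*I)
z - V = 30057 - (29 - I*sqrt(73))**2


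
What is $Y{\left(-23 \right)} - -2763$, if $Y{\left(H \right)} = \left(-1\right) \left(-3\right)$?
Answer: $2766$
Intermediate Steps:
$Y{\left(H \right)} = 3$
$Y{\left(-23 \right)} - -2763 = 3 - -2763 = 3 + 2763 = 2766$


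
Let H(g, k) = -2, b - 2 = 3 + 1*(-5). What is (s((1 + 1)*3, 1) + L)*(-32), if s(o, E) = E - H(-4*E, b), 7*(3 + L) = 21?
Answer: -96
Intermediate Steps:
b = 0 (b = 2 + (3 + 1*(-5)) = 2 + (3 - 5) = 2 - 2 = 0)
L = 0 (L = -3 + (1/7)*21 = -3 + 3 = 0)
s(o, E) = 2 + E (s(o, E) = E - 1*(-2) = E + 2 = 2 + E)
(s((1 + 1)*3, 1) + L)*(-32) = ((2 + 1) + 0)*(-32) = (3 + 0)*(-32) = 3*(-32) = -96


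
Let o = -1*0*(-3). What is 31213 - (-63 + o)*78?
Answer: 36127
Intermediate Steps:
o = 0 (o = 0*(-3) = 0)
31213 - (-63 + o)*78 = 31213 - (-63 + 0)*78 = 31213 - (-63)*78 = 31213 - 1*(-4914) = 31213 + 4914 = 36127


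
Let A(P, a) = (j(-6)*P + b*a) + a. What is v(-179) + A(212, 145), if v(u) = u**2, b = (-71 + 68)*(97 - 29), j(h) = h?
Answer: 1334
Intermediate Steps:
b = -204 (b = -3*68 = -204)
A(P, a) = -203*a - 6*P (A(P, a) = (-6*P - 204*a) + a = (-204*a - 6*P) + a = -203*a - 6*P)
v(-179) + A(212, 145) = (-179)**2 + (-203*145 - 6*212) = 32041 + (-29435 - 1272) = 32041 - 30707 = 1334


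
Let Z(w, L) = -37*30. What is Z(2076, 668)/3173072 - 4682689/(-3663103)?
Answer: 7427221653139/5811644781208 ≈ 1.2780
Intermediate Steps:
Z(w, L) = -1110
Z(2076, 668)/3173072 - 4682689/(-3663103) = -1110/3173072 - 4682689/(-3663103) = -1110*1/3173072 - 4682689*(-1/3663103) = -555/1586536 + 4682689/3663103 = 7427221653139/5811644781208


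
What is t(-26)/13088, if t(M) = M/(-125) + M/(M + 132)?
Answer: -247/86708000 ≈ -2.8486e-6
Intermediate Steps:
t(M) = -M/125 + M/(132 + M) (t(M) = M*(-1/125) + M/(132 + M) = -M/125 + M/(132 + M))
t(-26)/13088 = -1*(-26)*(7 - 26)/(16500 + 125*(-26))/13088 = -1*(-26)*(-19)/(16500 - 3250)*(1/13088) = -1*(-26)*(-19)/13250*(1/13088) = -1*(-26)*1/13250*(-19)*(1/13088) = -247/6625*1/13088 = -247/86708000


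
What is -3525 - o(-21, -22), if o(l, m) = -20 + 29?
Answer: -3534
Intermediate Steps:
o(l, m) = 9
-3525 - o(-21, -22) = -3525 - 1*9 = -3525 - 9 = -3534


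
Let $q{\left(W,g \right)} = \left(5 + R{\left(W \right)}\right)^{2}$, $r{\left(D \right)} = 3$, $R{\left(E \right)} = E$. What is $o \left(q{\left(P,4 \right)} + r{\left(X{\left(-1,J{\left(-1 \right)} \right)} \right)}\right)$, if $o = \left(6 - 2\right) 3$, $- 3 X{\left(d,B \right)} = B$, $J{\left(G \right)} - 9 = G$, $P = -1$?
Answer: $228$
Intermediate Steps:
$J{\left(G \right)} = 9 + G$
$X{\left(d,B \right)} = - \frac{B}{3}$
$q{\left(W,g \right)} = \left(5 + W\right)^{2}$
$o = 12$ ($o = \left(6 - 2\right) 3 = 4 \cdot 3 = 12$)
$o \left(q{\left(P,4 \right)} + r{\left(X{\left(-1,J{\left(-1 \right)} \right)} \right)}\right) = 12 \left(\left(5 - 1\right)^{2} + 3\right) = 12 \left(4^{2} + 3\right) = 12 \left(16 + 3\right) = 12 \cdot 19 = 228$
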